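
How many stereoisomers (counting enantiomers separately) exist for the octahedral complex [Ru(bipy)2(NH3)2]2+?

An octahedron has six vertices in three trans pairs; every non-trans pair is cis.
Each bipy is bidentate and must span two cis positions.
There are 2 geometric isomers: NH3 trans; NH3 cis (chiral).
One of these lacks any improper symmetry element and so occurs as an enantiomeric pair, giving 2 + 1 = 3 stereoisomers in total.

3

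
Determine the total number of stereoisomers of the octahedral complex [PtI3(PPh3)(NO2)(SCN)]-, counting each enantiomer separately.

5

The six octahedral sites form three mutually perpendicular trans pairs.
Working through the distinct placements yields 4 geometric isomers: I mer (3 arrangements); I fac (chiral).
One of these lacks any improper symmetry element and so occurs as an enantiomeric pair, giving 4 + 1 = 5 stereoisomers in total.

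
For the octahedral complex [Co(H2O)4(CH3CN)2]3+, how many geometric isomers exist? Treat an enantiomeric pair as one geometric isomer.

2

An octahedron has six vertices in three trans pairs; every non-trans pair is cis.
Systematic placement gives 2 geometric isomers: CH3CN trans; CH3CN cis.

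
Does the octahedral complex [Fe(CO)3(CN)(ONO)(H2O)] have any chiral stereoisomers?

Working through the distinct placements yields 4 geometric isomers: CO mer (3 arrangements); CO fac (chiral).
One of these lacks any improper symmetry element and so occurs as an enantiomeric pair, giving 4 + 1 = 5 stereoisomers in total.

yes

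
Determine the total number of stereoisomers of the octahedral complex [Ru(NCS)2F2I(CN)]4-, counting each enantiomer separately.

In an octahedral complex each vertex has one trans partner and four cis neighbours.
The distinct arrangements are (6 in all): NCS trans, F cis; NCS cis, F cis (3 arrangements, 2 chiral); NCS trans, F trans; NCS cis, F trans.
Of these, 2 lack any improper symmetry element and so occur as enantiomeric pairs, giving 6 + 2 = 8 stereoisomers in total.

8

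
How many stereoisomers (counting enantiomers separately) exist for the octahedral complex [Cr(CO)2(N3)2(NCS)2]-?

6

The six octahedral sites form three mutually perpendicular trans pairs.
There are 5 geometric isomers: CO trans, N3 trans, NCS trans; CO trans, N3 cis, NCS cis; CO cis, N3 cis, NCS trans; CO cis, N3 cis, NCS cis (chiral); CO cis, N3 trans, NCS cis.
One of these lacks any improper symmetry element and so occurs as an enantiomeric pair, giving 5 + 1 = 6 stereoisomers in total.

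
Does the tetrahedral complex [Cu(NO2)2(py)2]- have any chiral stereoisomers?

no

In a tetrahedral complex all four positions are equivalent and every pair of ligands is adjacent — there is no cis/trans distinction.
Only one geometric arrangement is possible.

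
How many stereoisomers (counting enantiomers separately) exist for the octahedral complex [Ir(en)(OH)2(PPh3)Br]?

6

An octahedron has six vertices in three trans pairs; every non-trans pair is cis.
Each en is bidentate and must span two cis positions.
Systematic placement gives 4 geometric isomers: OH cis (3 arrangements, 2 chiral); OH trans.
Of these, 2 lack any improper symmetry element and so occur as enantiomeric pairs, giving 4 + 2 = 6 stereoisomers in total.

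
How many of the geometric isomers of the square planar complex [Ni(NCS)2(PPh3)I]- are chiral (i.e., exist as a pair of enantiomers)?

0

A square has two trans pairs of vertices; adjacent vertices are cis.
Working through the distinct placements yields 2 geometric isomers: NCS cis; NCS trans.
Each arrangement has an internal mirror plane or centre of symmetry, so none is chiral.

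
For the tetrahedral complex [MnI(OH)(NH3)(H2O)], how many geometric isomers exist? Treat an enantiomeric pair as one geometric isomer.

1

In a tetrahedral complex all four positions are equivalent and every pair of ligands is adjacent — there is no cis/trans distinction.
Only one geometric arrangement is possible; it has no improper symmetry element, so it exists as a pair of enantiomers (2 stereoisomers).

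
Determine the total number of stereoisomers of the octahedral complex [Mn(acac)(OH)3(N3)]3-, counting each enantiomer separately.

The six octahedral sites form three mutually perpendicular trans pairs.
Each acac is bidentate and must span two cis positions.
The distinct arrangements are (2 in all): OH fac; OH mer.
Each arrangement has an internal mirror plane or centre of symmetry, so none is chiral.

2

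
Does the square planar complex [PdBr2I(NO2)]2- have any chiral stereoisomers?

In a square planar complex each vertex has one trans partner and two cis neighbours.
The distinct arrangements are (2 in all): Br cis; Br trans.
Each arrangement has an internal mirror plane or centre of symmetry, so none is chiral.

no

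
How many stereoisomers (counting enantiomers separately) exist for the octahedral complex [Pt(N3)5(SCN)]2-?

In an octahedral complex each vertex has one trans partner and four cis neighbours.
Only one geometric arrangement is possible.

1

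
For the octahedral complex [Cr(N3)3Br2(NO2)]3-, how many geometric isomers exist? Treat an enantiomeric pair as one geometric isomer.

There are 3 geometric isomers: N3 mer, Br trans; N3 fac, Br cis; N3 mer, Br cis.

3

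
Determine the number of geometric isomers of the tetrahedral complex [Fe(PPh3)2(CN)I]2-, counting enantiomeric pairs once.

All four vertices of a tetrahedron are equivalent and mutually adjacent, so cis/trans isomerism cannot arise.
Only one geometric arrangement is possible.

1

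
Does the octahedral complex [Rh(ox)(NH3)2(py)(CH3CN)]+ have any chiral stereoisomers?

The six octahedral sites form three mutually perpendicular trans pairs.
Each ox is bidentate and must span two cis positions.
Working through the distinct placements yields 4 geometric isomers: NH3 cis (3 arrangements, 2 chiral); NH3 trans.
Of these, 2 lack any improper symmetry element and so occur as enantiomeric pairs, giving 4 + 2 = 6 stereoisomers in total.

yes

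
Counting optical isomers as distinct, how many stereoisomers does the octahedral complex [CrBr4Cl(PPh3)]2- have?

2

In an octahedral complex each vertex has one trans partner and four cis neighbours.
The distinct arrangements are (2 in all): Cl and PPh3 mutually trans; Cl and PPh3 mutually cis.
Each arrangement has an internal mirror plane or centre of symmetry, so none is chiral.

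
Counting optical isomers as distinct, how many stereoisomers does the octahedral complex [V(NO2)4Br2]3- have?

2

There are 2 geometric isomers: Br trans; Br cis.
Each arrangement has an internal mirror plane or centre of symmetry, so none is chiral.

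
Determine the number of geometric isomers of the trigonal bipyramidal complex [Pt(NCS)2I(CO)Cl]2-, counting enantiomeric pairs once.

7

A trigonal bipyramid has two axial and three equatorial sites, which are chemically inequivalent.
Exhaustive case analysis gives 7 geometric isomers.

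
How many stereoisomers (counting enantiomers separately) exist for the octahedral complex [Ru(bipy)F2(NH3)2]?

4

In an octahedral complex each vertex has one trans partner and four cis neighbours.
Each bipy is bidentate and must span two cis positions.
The distinct arrangements are (3 in all): F trans, NH3 cis; F cis, NH3 cis (chiral); F cis, NH3 trans.
One of these lacks any improper symmetry element and so occurs as an enantiomeric pair, giving 3 + 1 = 4 stereoisomers in total.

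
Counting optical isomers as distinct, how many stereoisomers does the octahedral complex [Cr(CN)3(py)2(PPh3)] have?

Working through the distinct placements yields 3 geometric isomers: CN mer, py trans; CN mer, py cis; CN fac, py cis.
Each arrangement has an internal mirror plane or centre of symmetry, so none is chiral.

3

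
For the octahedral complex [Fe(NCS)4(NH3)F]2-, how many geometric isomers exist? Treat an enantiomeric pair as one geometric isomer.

2

The six octahedral sites form three mutually perpendicular trans pairs.
Systematic placement gives 2 geometric isomers: NH3 and F mutually cis; NH3 and F mutually trans.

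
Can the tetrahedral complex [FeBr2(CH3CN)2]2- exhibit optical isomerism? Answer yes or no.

All four vertices of a tetrahedron are equivalent and mutually adjacent, so cis/trans isomerism cannot arise.
Only one geometric arrangement is possible.

no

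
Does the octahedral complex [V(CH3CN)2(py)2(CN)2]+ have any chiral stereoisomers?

An octahedron has six vertices in three trans pairs; every non-trans pair is cis.
Working through the distinct placements yields 5 geometric isomers: CH3CN trans, py trans, CN trans; CH3CN trans, py cis, CN cis; CH3CN cis, py trans, CN cis; CH3CN cis, py cis, CN cis (chiral); CH3CN cis, py cis, CN trans.
One of these lacks any improper symmetry element and so occurs as an enantiomeric pair, giving 5 + 1 = 6 stereoisomers in total.

yes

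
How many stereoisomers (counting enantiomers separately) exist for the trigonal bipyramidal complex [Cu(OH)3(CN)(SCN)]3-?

A trigonal bipyramid has two axial and three equatorial sites, which are chemically inequivalent.
Systematic placement gives 4 geometric isomers: CN axial, SCN equatorial; CN axial, SCN axial; CN equatorial, SCN equatorial; CN equatorial, SCN axial.
Each arrangement has an internal mirror plane or centre of symmetry, so none is chiral.

4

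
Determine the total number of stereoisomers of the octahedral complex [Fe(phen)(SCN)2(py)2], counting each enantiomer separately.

In an octahedral complex each vertex has one trans partner and four cis neighbours.
Each phen is bidentate and must span two cis positions.
Working through the distinct placements yields 3 geometric isomers: SCN trans, py cis; SCN cis, py trans; SCN cis, py cis (chiral).
One of these lacks any improper symmetry element and so occurs as an enantiomeric pair, giving 3 + 1 = 4 stereoisomers in total.

4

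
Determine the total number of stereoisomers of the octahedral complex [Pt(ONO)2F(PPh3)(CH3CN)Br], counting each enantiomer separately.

In an octahedral complex each vertex has one trans partner and four cis neighbours.
Exhaustive case analysis gives 9 geometric isomers.
Of these, 6 lack any improper symmetry element and so occur as enantiomeric pairs, giving 9 + 6 = 15 stereoisomers in total.

15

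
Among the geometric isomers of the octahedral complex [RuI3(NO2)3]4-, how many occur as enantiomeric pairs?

In an octahedral complex each vertex has one trans partner and four cis neighbours.
There are 2 geometric isomers: I mer; I fac.
Each arrangement has an internal mirror plane or centre of symmetry, so none is chiral.

0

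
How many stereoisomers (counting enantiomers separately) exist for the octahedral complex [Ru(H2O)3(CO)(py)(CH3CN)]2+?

5

The six octahedral sites form three mutually perpendicular trans pairs.
The distinct arrangements are (4 in all): H2O mer (3 arrangements); H2O fac (chiral).
One of these lacks any improper symmetry element and so occurs as an enantiomeric pair, giving 4 + 1 = 5 stereoisomers in total.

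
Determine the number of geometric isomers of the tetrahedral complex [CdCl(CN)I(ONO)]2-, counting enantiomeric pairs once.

Only one geometric arrangement is possible; it has no improper symmetry element, so it exists as a pair of enantiomers (2 stereoisomers).

1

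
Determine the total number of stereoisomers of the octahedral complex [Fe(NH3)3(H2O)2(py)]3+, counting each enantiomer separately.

An octahedron has six vertices in three trans pairs; every non-trans pair is cis.
The distinct arrangements are (3 in all): NH3 mer, H2O trans; NH3 fac, H2O cis; NH3 mer, H2O cis.
Each arrangement has an internal mirror plane or centre of symmetry, so none is chiral.

3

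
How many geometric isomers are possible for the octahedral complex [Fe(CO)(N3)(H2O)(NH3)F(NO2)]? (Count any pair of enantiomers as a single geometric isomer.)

The six octahedral sites form three mutually perpendicular trans pairs.
Systematic enumeration (placing each ligand type in turn and discarding arrangements equivalent by rotation or reflection) gives 15 geometric isomers.

15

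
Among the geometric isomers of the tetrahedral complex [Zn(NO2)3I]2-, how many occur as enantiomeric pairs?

All four vertices of a tetrahedron are equivalent and mutually adjacent, so cis/trans isomerism cannot arise.
Only one geometric arrangement is possible.

0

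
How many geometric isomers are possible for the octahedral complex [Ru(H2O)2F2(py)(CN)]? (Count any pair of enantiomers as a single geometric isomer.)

6

The six octahedral sites form three mutually perpendicular trans pairs.
There are 6 geometric isomers: H2O cis, F cis (3 arrangements, 2 chiral); H2O trans, F cis; H2O cis, F trans; H2O trans, F trans.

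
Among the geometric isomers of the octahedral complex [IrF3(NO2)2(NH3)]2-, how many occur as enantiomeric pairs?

In an octahedral complex each vertex has one trans partner and four cis neighbours.
The distinct arrangements are (3 in all): F mer, NO2 trans; F mer, NO2 cis; F fac, NO2 cis.
Each arrangement has an internal mirror plane or centre of symmetry, so none is chiral.

0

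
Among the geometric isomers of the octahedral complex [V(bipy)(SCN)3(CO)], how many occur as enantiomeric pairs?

0

Each bipy is bidentate and must span two cis positions.
There are 2 geometric isomers: SCN fac; SCN mer.
Each arrangement has an internal mirror plane or centre of symmetry, so none is chiral.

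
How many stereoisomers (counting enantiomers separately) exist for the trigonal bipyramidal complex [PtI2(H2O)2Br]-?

6

Exhaustive case analysis gives 5 geometric isomers.
One of these lacks any improper symmetry element and so occurs as an enantiomeric pair, giving 5 + 1 = 6 stereoisomers in total.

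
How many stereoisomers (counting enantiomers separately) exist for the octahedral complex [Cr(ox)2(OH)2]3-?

An octahedron has six vertices in three trans pairs; every non-trans pair is cis.
Each ox is bidentate and must span two cis positions.
There are 2 geometric isomers: OH trans; OH cis (chiral).
One of these lacks any improper symmetry element and so occurs as an enantiomeric pair, giving 2 + 1 = 3 stereoisomers in total.

3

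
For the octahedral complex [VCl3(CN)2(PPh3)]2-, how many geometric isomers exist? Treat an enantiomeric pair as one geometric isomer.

3

The six octahedral sites form three mutually perpendicular trans pairs.
Systematic placement gives 3 geometric isomers: Cl mer, CN trans; Cl fac, CN cis; Cl mer, CN cis.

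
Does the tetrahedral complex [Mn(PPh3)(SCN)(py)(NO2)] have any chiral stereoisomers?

yes

Only one geometric arrangement is possible; it has no improper symmetry element, so it exists as a pair of enantiomers (2 stereoisomers).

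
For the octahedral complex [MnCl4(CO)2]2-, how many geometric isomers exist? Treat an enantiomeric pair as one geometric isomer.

An octahedron has six vertices in three trans pairs; every non-trans pair is cis.
Working through the distinct placements yields 2 geometric isomers: CO trans; CO cis.

2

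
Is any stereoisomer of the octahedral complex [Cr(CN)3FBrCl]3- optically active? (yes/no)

An octahedron has six vertices in three trans pairs; every non-trans pair is cis.
The distinct arrangements are (4 in all): CN mer (3 arrangements); CN fac (chiral).
One of these lacks any improper symmetry element and so occurs as an enantiomeric pair, giving 4 + 1 = 5 stereoisomers in total.

yes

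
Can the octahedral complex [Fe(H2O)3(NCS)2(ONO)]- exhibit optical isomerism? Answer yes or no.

no

There are 3 geometric isomers: H2O mer, NCS cis; H2O mer, NCS trans; H2O fac, NCS cis.
Each arrangement has an internal mirror plane or centre of symmetry, so none is chiral.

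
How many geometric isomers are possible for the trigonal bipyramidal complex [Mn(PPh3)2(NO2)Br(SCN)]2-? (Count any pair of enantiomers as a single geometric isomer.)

7

A trigonal bipyramid has two axial and three equatorial sites, which are chemically inequivalent.
Exhaustive case analysis gives 7 geometric isomers.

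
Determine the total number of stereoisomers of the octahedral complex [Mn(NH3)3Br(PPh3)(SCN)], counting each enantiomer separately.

The six octahedral sites form three mutually perpendicular trans pairs.
Systematic placement gives 4 geometric isomers: NH3 mer (3 arrangements); NH3 fac (chiral).
One of these lacks any improper symmetry element and so occurs as an enantiomeric pair, giving 4 + 1 = 5 stereoisomers in total.

5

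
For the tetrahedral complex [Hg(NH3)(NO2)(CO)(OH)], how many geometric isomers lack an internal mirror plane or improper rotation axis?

1

Only one geometric arrangement is possible; it has no improper symmetry element, so it exists as a pair of enantiomers (2 stereoisomers).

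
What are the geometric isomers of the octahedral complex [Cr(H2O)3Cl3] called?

An octahedron has six vertices in three trans pairs; every non-trans pair is cis.
Systematic placement gives 2 geometric isomers: H2O mer; H2O fac.

fac and mer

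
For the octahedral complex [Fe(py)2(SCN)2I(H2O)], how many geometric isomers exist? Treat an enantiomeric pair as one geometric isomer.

6

Systematic placement gives 6 geometric isomers: py trans, SCN trans; py cis, SCN cis (3 arrangements, 2 chiral); py trans, SCN cis; py cis, SCN trans.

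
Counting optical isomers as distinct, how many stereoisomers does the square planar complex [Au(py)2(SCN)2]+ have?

2

The distinct arrangements are (2 in all): py cis; py trans.
Each arrangement has an internal mirror plane or centre of symmetry, so none is chiral.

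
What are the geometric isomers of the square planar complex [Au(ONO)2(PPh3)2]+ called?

The distinct arrangements are (2 in all): ONO cis; ONO trans.

cis and trans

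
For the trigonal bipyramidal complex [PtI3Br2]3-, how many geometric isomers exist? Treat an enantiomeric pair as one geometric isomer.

3

A trigonal bipyramid has two axial and three equatorial sites, which are chemically inequivalent.
Systematic placement gives 3 geometric isomers: Br both axial; Br one axial, one equatorial; Br both equatorial.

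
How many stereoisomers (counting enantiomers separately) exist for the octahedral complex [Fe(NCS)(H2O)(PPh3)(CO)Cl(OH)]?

An octahedron has six vertices in three trans pairs; every non-trans pair is cis.
Systematic enumeration (placing each ligand type in turn and discarding arrangements equivalent by rotation or reflection) gives 15 geometric isomers.
Of these, 15 lack any improper symmetry element and so occur as enantiomeric pairs, giving 15 + 15 = 30 stereoisomers in total.

30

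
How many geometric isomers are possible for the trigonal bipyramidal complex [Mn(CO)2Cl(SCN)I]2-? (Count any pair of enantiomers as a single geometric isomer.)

A trigonal bipyramid has two axial and three equatorial sites, which are chemically inequivalent.
Exhaustive case analysis gives 7 geometric isomers.

7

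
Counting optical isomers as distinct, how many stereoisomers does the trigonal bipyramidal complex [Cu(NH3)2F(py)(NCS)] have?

Exhaustive case analysis gives 7 geometric isomers.
Of these, 3 lack any improper symmetry element and so occur as enantiomeric pairs, giving 7 + 3 = 10 stereoisomers in total.

10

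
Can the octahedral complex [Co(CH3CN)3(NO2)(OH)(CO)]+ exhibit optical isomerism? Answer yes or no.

The six octahedral sites form three mutually perpendicular trans pairs.
Systematic placement gives 4 geometric isomers: CH3CN mer (3 arrangements); CH3CN fac (chiral).
One of these lacks any improper symmetry element and so occurs as an enantiomeric pair, giving 4 + 1 = 5 stereoisomers in total.

yes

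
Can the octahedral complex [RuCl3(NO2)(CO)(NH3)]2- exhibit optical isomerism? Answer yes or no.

yes

Systematic placement gives 4 geometric isomers: Cl mer (3 arrangements); Cl fac (chiral).
One of these lacks any improper symmetry element and so occurs as an enantiomeric pair, giving 4 + 1 = 5 stereoisomers in total.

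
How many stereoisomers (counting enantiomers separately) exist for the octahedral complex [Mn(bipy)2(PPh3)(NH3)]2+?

In an octahedral complex each vertex has one trans partner and four cis neighbours.
Each bipy is bidentate and must span two cis positions.
There are 2 geometric isomers: PPh3 and NH3 mutually trans; PPh3 and NH3 mutually cis (chiral).
One of these lacks any improper symmetry element and so occurs as an enantiomeric pair, giving 2 + 1 = 3 stereoisomers in total.

3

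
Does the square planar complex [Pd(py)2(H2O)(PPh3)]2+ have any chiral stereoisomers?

no

Systematic placement gives 2 geometric isomers: py cis; py trans.
Each arrangement has an internal mirror plane or centre of symmetry, so none is chiral.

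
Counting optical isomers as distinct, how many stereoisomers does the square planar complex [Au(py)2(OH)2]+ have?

2

In a square planar complex each vertex has one trans partner and two cis neighbours.
Working through the distinct placements yields 2 geometric isomers: py cis; py trans.
Each arrangement has an internal mirror plane or centre of symmetry, so none is chiral.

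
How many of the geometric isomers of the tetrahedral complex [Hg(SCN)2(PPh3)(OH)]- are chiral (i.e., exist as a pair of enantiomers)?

0

In a tetrahedral complex all four positions are equivalent and every pair of ligands is adjacent — there is no cis/trans distinction.
Only one geometric arrangement is possible.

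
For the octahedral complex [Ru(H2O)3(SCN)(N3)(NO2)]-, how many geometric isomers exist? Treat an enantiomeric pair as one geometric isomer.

4

An octahedron has six vertices in three trans pairs; every non-trans pair is cis.
Working through the distinct placements yields 4 geometric isomers: H2O mer (3 arrangements); H2O fac (chiral).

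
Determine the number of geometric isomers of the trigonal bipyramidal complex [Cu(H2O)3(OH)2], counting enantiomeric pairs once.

A trigonal bipyramid has two axial and three equatorial sites, which are chemically inequivalent.
The distinct arrangements are (3 in all): OH both equatorial; OH one axial, one equatorial; OH both axial.

3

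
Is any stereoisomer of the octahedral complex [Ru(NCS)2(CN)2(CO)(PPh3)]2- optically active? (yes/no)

In an octahedral complex each vertex has one trans partner and four cis neighbours.
Working through the distinct placements yields 6 geometric isomers: NCS cis, CN trans; NCS trans, CN trans; NCS cis, CN cis (3 arrangements, 2 chiral); NCS trans, CN cis.
Of these, 2 lack any improper symmetry element and so occur as enantiomeric pairs, giving 6 + 2 = 8 stereoisomers in total.

yes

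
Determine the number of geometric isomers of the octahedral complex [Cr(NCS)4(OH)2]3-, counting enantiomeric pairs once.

In an octahedral complex each vertex has one trans partner and four cis neighbours.
The distinct arrangements are (2 in all): OH trans; OH cis.

2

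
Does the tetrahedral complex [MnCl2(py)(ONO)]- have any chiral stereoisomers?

no

All four vertices of a tetrahedron are equivalent and mutually adjacent, so cis/trans isomerism cannot arise.
Only one geometric arrangement is possible.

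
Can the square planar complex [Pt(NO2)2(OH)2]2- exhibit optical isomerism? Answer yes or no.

In a square planar complex each vertex has one trans partner and two cis neighbours.
Working through the distinct placements yields 2 geometric isomers: NO2 cis; NO2 trans.
Each arrangement has an internal mirror plane or centre of symmetry, so none is chiral.

no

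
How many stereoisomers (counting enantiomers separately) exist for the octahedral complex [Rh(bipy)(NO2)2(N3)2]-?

An octahedron has six vertices in three trans pairs; every non-trans pair is cis.
Each bipy is bidentate and must span two cis positions.
There are 3 geometric isomers: NO2 cis, N3 trans; NO2 cis, N3 cis (chiral); NO2 trans, N3 cis.
One of these lacks any improper symmetry element and so occurs as an enantiomeric pair, giving 3 + 1 = 4 stereoisomers in total.

4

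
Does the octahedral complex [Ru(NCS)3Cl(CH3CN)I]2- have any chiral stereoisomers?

yes

An octahedron has six vertices in three trans pairs; every non-trans pair is cis.
Systematic placement gives 4 geometric isomers: NCS mer (3 arrangements); NCS fac (chiral).
One of these lacks any improper symmetry element and so occurs as an enantiomeric pair, giving 4 + 1 = 5 stereoisomers in total.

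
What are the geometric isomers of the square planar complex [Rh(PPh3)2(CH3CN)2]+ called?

cis and trans

In a square planar complex each vertex has one trans partner and two cis neighbours.
Working through the distinct placements yields 2 geometric isomers: PPh3 cis; PPh3 trans.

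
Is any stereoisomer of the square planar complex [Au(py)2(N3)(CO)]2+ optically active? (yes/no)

no

In a square planar complex each vertex has one trans partner and two cis neighbours.
The distinct arrangements are (2 in all): py cis; py trans.
Each arrangement has an internal mirror plane or centre of symmetry, so none is chiral.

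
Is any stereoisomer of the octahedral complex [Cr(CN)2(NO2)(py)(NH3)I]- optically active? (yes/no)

yes

The six octahedral sites form three mutually perpendicular trans pairs.
Exhaustive case analysis gives 9 geometric isomers.
Of these, 6 lack any improper symmetry element and so occur as enantiomeric pairs, giving 9 + 6 = 15 stereoisomers in total.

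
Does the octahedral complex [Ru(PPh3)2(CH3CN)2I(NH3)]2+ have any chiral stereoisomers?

In an octahedral complex each vertex has one trans partner and four cis neighbours.
Systematic placement gives 6 geometric isomers: PPh3 trans, CH3CN trans; PPh3 cis, CH3CN trans; PPh3 trans, CH3CN cis; PPh3 cis, CH3CN cis (3 arrangements, 2 chiral).
Of these, 2 lack any improper symmetry element and so occur as enantiomeric pairs, giving 6 + 2 = 8 stereoisomers in total.

yes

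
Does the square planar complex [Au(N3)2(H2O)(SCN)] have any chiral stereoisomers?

In a square planar complex each vertex has one trans partner and two cis neighbours.
The distinct arrangements are (2 in all): N3 cis; N3 trans.
Each arrangement has an internal mirror plane or centre of symmetry, so none is chiral.

no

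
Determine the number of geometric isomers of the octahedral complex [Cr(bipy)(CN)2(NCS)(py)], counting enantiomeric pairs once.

4

Each bipy is bidentate and must span two cis positions.
There are 4 geometric isomers: CN trans; CN cis (3 arrangements, 2 chiral).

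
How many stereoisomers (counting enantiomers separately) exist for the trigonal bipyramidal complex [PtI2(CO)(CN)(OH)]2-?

10

Exhaustive case analysis gives 7 geometric isomers.
Of these, 3 lack any improper symmetry element and so occur as enantiomeric pairs, giving 7 + 3 = 10 stereoisomers in total.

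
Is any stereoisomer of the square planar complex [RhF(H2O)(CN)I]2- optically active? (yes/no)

In a square planar complex each vertex has one trans partner and two cis neighbours.
Systematic placement gives 3 geometric isomers: (CN/H2O trans, F/I trans); (CN/I trans, F/H2O trans); (CN/F trans, H2O/I trans).
Each arrangement has an internal mirror plane or centre of symmetry, so none is chiral.

no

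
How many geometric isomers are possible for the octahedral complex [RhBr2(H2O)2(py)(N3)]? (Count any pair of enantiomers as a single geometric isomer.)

6

In an octahedral complex each vertex has one trans partner and four cis neighbours.
The distinct arrangements are (6 in all): Br trans, H2O trans; Br trans, H2O cis; Br cis, H2O cis (3 arrangements, 2 chiral); Br cis, H2O trans.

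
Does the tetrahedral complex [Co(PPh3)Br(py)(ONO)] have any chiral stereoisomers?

yes

All four vertices of a tetrahedron are equivalent and mutually adjacent, so cis/trans isomerism cannot arise.
Only one geometric arrangement is possible; it has no improper symmetry element, so it exists as a pair of enantiomers (2 stereoisomers).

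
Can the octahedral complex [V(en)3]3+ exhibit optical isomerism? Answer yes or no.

An octahedron has six vertices in three trans pairs; every non-trans pair is cis.
Each en is bidentate and must span two cis positions.
Only one geometric arrangement is possible; it has no improper symmetry element, so it exists as a pair of enantiomers (2 stereoisomers).

yes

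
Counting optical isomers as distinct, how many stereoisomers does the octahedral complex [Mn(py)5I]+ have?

In an octahedral complex each vertex has one trans partner and four cis neighbours.
Only one geometric arrangement is possible.

1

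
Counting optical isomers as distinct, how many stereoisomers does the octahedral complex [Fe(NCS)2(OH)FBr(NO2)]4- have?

An octahedron has six vertices in three trans pairs; every non-trans pair is cis.
Exhaustive case analysis gives 9 geometric isomers.
Of these, 6 lack any improper symmetry element and so occur as enantiomeric pairs, giving 9 + 6 = 15 stereoisomers in total.

15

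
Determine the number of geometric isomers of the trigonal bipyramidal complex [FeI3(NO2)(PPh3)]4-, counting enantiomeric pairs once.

4

A trigonal bipyramid has two axial and three equatorial sites, which are chemically inequivalent.
The distinct arrangements are (4 in all): NO2 equatorial, PPh3 equatorial; NO2 axial, PPh3 equatorial; NO2 equatorial, PPh3 axial; NO2 axial, PPh3 axial.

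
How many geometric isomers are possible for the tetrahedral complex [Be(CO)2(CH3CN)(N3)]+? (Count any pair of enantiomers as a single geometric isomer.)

1

In a tetrahedral complex all four positions are equivalent and every pair of ligands is adjacent — there is no cis/trans distinction.
Only one geometric arrangement is possible.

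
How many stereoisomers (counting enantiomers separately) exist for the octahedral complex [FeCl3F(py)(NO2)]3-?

5

The six octahedral sites form three mutually perpendicular trans pairs.
There are 4 geometric isomers: Cl mer (3 arrangements); Cl fac (chiral).
One of these lacks any improper symmetry element and so occurs as an enantiomeric pair, giving 4 + 1 = 5 stereoisomers in total.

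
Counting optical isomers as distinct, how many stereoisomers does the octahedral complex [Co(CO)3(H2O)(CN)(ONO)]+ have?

5

In an octahedral complex each vertex has one trans partner and four cis neighbours.
Systematic placement gives 4 geometric isomers: CO mer (3 arrangements); CO fac (chiral).
One of these lacks any improper symmetry element and so occurs as an enantiomeric pair, giving 4 + 1 = 5 stereoisomers in total.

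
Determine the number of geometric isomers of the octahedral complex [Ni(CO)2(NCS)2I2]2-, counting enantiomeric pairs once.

5

In an octahedral complex each vertex has one trans partner and four cis neighbours.
Systematic placement gives 5 geometric isomers: CO trans, NCS trans, I trans; CO trans, NCS cis, I cis; CO cis, NCS trans, I cis; CO cis, NCS cis, I cis (chiral); CO cis, NCS cis, I trans.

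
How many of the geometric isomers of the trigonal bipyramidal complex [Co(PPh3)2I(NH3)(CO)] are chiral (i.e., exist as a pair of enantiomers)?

3

In a trigonal bipyramid the two axial positions differ from the three equatorial ones.
Systematic enumeration (placing each ligand type in turn and discarding arrangements equivalent by rotation or reflection) gives 7 geometric isomers.
Of these, 3 lack any improper symmetry element and so occur as enantiomeric pairs, giving 7 + 3 = 10 stereoisomers in total.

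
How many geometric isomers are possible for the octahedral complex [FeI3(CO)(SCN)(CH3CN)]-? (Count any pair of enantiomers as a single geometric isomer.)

An octahedron has six vertices in three trans pairs; every non-trans pair is cis.
Systematic placement gives 4 geometric isomers: I mer (3 arrangements); I fac (chiral).

4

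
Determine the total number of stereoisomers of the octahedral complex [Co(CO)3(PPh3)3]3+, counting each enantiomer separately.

The six octahedral sites form three mutually perpendicular trans pairs.
There are 2 geometric isomers: CO mer; CO fac.
Each arrangement has an internal mirror plane or centre of symmetry, so none is chiral.

2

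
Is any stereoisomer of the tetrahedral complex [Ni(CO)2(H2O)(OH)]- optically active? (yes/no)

no

In a tetrahedral complex all four positions are equivalent and every pair of ligands is adjacent — there is no cis/trans distinction.
Only one geometric arrangement is possible.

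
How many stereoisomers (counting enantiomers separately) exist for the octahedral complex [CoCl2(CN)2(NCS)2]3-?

The six octahedral sites form three mutually perpendicular trans pairs.
Systematic placement gives 5 geometric isomers: Cl trans, CN trans, NCS trans; Cl cis, CN trans, NCS cis; Cl cis, CN cis, NCS trans; Cl cis, CN cis, NCS cis (chiral); Cl trans, CN cis, NCS cis.
One of these lacks any improper symmetry element and so occurs as an enantiomeric pair, giving 5 + 1 = 6 stereoisomers in total.

6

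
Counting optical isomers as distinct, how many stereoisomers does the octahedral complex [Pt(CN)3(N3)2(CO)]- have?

The distinct arrangements are (3 in all): CN mer, N3 trans; CN mer, N3 cis; CN fac, N3 cis.
Each arrangement has an internal mirror plane or centre of symmetry, so none is chiral.

3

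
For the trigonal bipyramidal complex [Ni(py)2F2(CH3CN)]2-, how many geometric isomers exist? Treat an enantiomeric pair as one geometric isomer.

5

A trigonal bipyramid has two axial and three equatorial sites, which are chemically inequivalent.
Placing the ligands in turn and identifying arrangements related by rotation or reflection leaves 5 distinct geometric isomers.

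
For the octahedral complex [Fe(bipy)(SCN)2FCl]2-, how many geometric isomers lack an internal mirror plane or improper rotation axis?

The six octahedral sites form three mutually perpendicular trans pairs.
Each bipy is bidentate and must span two cis positions.
There are 4 geometric isomers: SCN cis (3 arrangements, 2 chiral); SCN trans.
Of these, 2 lack any improper symmetry element and so occur as enantiomeric pairs, giving 4 + 2 = 6 stereoisomers in total.

2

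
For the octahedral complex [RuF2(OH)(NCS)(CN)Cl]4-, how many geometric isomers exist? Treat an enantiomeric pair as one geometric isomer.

An octahedron has six vertices in three trans pairs; every non-trans pair is cis.
Placing the ligands in turn and identifying arrangements related by rotation or reflection leaves 9 distinct geometric isomers.

9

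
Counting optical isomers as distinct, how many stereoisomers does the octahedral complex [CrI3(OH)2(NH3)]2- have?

3

The six octahedral sites form three mutually perpendicular trans pairs.
Working through the distinct placements yields 3 geometric isomers: I mer, OH trans; I mer, OH cis; I fac, OH cis.
Each arrangement has an internal mirror plane or centre of symmetry, so none is chiral.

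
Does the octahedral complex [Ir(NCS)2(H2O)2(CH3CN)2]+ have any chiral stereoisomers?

yes

The distinct arrangements are (5 in all): NCS trans, H2O trans, CH3CN trans; NCS cis, H2O cis, CH3CN trans; NCS trans, H2O cis, CH3CN cis; NCS cis, H2O cis, CH3CN cis (chiral); NCS cis, H2O trans, CH3CN cis.
One of these lacks any improper symmetry element and so occurs as an enantiomeric pair, giving 5 + 1 = 6 stereoisomers in total.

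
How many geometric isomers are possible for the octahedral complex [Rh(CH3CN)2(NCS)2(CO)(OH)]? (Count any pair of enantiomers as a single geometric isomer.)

6

Systematic placement gives 6 geometric isomers: CH3CN trans, NCS cis; CH3CN trans, NCS trans; CH3CN cis, NCS cis (3 arrangements, 2 chiral); CH3CN cis, NCS trans.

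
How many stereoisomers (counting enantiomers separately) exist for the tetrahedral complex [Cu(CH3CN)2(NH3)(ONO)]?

All four vertices of a tetrahedron are equivalent and mutually adjacent, so cis/trans isomerism cannot arise.
Only one geometric arrangement is possible.

1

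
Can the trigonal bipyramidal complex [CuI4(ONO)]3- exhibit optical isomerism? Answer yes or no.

In a trigonal bipyramid the two axial positions differ from the three equatorial ones.
Systematic placement gives 2 geometric isomers: ONO equatorial; ONO axial.
Each arrangement has an internal mirror plane or centre of symmetry, so none is chiral.

no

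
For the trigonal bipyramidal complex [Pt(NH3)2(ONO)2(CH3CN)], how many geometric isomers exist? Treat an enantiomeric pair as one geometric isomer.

5

A trigonal bipyramid has two axial and three equatorial sites, which are chemically inequivalent.
Exhaustive case analysis gives 5 geometric isomers.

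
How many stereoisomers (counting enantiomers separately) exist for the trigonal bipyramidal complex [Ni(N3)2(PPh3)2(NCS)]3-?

Exhaustive case analysis gives 5 geometric isomers.
One of these lacks any improper symmetry element and so occurs as an enantiomeric pair, giving 5 + 1 = 6 stereoisomers in total.

6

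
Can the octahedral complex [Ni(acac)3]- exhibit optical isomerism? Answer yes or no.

yes

In an octahedral complex each vertex has one trans partner and four cis neighbours.
Each acac is bidentate and must span two cis positions.
Only one geometric arrangement is possible; it has no improper symmetry element, so it exists as a pair of enantiomers (2 stereoisomers).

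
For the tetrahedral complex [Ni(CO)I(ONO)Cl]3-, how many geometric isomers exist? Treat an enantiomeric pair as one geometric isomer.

1

All four vertices of a tetrahedron are equivalent and mutually adjacent, so cis/trans isomerism cannot arise.
Only one geometric arrangement is possible; it has no improper symmetry element, so it exists as a pair of enantiomers (2 stereoisomers).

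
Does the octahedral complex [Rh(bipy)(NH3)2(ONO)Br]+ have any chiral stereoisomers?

yes

Each bipy is bidentate and must span two cis positions.
There are 4 geometric isomers: NH3 cis (3 arrangements, 2 chiral); NH3 trans.
Of these, 2 lack any improper symmetry element and so occur as enantiomeric pairs, giving 4 + 2 = 6 stereoisomers in total.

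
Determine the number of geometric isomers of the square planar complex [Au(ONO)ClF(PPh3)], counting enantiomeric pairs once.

A square has two trans pairs of vertices; adjacent vertices are cis.
Systematic placement gives 3 geometric isomers: (Cl/ONO trans, F/PPh3 trans); (Cl/PPh3 trans, F/ONO trans); (Cl/F trans, ONO/PPh3 trans).

3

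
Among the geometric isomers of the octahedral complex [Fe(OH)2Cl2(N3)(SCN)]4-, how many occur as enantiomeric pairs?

2

Working through the distinct placements yields 6 geometric isomers: OH cis, Cl trans; OH trans, Cl trans; OH cis, Cl cis (3 arrangements, 2 chiral); OH trans, Cl cis.
Of these, 2 lack any improper symmetry element and so occur as enantiomeric pairs, giving 6 + 2 = 8 stereoisomers in total.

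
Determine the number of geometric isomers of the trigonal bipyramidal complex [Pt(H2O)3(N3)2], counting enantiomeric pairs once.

3

A trigonal bipyramid has two axial and three equatorial sites, which are chemically inequivalent.
The distinct arrangements are (3 in all): N3 both equatorial; N3 one axial, one equatorial; N3 both axial.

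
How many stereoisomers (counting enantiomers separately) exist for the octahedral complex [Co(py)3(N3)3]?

Working through the distinct placements yields 2 geometric isomers: py mer; py fac.
Each arrangement has an internal mirror plane or centre of symmetry, so none is chiral.

2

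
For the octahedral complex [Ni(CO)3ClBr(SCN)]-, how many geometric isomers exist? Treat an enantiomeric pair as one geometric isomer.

The six octahedral sites form three mutually perpendicular trans pairs.
Systematic placement gives 4 geometric isomers: CO mer (3 arrangements); CO fac (chiral).

4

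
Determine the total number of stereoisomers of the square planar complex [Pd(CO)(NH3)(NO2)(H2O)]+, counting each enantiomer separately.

Systematic placement gives 3 geometric isomers: (CO/NH3 trans, H2O/NO2 trans); (CO/NO2 trans, H2O/NH3 trans); (CO/H2O trans, NH3/NO2 trans).
Each arrangement has an internal mirror plane or centre of symmetry, so none is chiral.

3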